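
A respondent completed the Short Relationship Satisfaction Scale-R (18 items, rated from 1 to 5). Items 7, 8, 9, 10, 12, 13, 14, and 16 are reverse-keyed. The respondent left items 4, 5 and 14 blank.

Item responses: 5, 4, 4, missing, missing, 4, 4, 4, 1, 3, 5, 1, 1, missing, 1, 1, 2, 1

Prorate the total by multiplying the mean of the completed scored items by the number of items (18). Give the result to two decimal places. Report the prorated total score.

63.60

Reverse-coded (on a 1–5 scale, reversed = 6 − raw):
  item 7: 6 − 4 = 2
  item 8: 6 − 4 = 2
  item 9: 6 − 1 = 5
  item 10: 6 − 3 = 3
  item 12: 6 − 1 = 5
  item 13: 6 − 1 = 5
  item 16: 6 − 1 = 5
Completed scored items (15 of 18): 5, 4, 4, 4, 2, 2, 5, 3, 5, 5, 5, 1, 5, 2, 1; sum = 53.
Person mean = 53 / 15 ≈ 3.5333
Prorated total = (53 / 15) × 18 = 63.60 (to 2 dp)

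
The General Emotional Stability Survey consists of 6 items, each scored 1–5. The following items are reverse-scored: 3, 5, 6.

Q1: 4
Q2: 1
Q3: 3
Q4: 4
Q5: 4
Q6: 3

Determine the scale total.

17

Reversing items 3, 5 and 6 with 6 − raw:
Total = 4 + 1 + (6−3) + 4 + (6−4) + (6−3)
      = 4 + 1 + 3 + 4 + 2 + 3 = 17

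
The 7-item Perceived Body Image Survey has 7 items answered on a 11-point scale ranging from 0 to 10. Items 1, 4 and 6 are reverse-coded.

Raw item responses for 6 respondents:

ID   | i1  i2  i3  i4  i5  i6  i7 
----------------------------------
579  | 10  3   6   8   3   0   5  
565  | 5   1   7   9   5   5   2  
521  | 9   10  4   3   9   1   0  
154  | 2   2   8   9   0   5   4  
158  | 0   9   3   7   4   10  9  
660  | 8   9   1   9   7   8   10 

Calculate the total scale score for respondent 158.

Respondent 158 raw: 0, 9, 3, 7, 4, 10, 9.
Reverse-coded (reversed = (0+10) − raw = 10 − raw):
  item 1: 10 − 0 = 10
  item 2: 9
  item 3: 3
  item 4: 10 − 7 = 3
  item 5: 4
  item 6: 10 − 10 = 0
  item 7: 9
Sum = 10 + 9 + 3 + 3 + 4 + 0 + 9 = 38

38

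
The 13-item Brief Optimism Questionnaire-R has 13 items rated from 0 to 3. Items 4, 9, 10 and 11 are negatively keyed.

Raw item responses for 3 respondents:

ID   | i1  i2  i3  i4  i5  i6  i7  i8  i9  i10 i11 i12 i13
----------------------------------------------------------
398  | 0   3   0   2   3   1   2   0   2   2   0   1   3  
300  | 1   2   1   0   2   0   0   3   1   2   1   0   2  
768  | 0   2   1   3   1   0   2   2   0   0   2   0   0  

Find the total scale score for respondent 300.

Respondent 300 raw: 1, 2, 1, 0, 2, 0, 0, 3, 1, 2, 1, 0, 2.
Reverse-coded (on a 0–3 scale, reversed = 3 − raw):
  item 1: 1
  item 2: 2
  item 3: 1
  item 4: 3 − 0 = 3
  item 5: 2
  item 6: 0
  item 7: 0
  item 8: 3
  item 9: 3 − 1 = 2
  item 10: 3 − 2 = 1
  item 11: 3 − 1 = 2
  item 12: 0
  item 13: 2
Sum = 1 + 2 + 1 + 3 + 2 + 0 + 0 + 3 + 2 + 1 + 2 + 0 + 2 = 19

19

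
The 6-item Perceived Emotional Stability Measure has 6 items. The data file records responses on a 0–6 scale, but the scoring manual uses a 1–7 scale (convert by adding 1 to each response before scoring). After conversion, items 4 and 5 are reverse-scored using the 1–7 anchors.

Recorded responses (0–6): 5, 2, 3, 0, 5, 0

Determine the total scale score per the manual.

23

Convert to 1–7: 6, 3, 4, 1, 6, 1
Reverse-coded (reversed = (1+7) − raw = 8 − raw):
  item 4: 8 − 1 = 7
  item 5: 8 − 6 = 2
Scored: 6, 3, 4, 7, 2, 1
Total = 23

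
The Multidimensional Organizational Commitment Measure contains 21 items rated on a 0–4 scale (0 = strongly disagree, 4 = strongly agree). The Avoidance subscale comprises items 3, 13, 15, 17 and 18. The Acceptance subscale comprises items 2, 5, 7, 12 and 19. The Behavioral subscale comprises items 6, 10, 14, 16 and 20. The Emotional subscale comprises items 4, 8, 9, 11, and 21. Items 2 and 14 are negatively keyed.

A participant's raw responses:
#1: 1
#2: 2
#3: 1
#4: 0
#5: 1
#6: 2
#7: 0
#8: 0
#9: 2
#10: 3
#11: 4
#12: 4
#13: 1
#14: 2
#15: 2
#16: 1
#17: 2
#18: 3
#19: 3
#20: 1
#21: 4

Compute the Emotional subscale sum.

10

Emotional items: 4, 8, 9, 11, 21.
  item 4: 0
  item 8: 0
  item 9: 2
  item 11: 4
  item 21: 4
Sum = 0 + 0 + 2 + 4 + 4 = 10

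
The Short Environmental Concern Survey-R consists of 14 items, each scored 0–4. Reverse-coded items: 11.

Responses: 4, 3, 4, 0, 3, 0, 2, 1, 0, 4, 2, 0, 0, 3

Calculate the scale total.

26

Raw sum = 26. Reverse-coded items: 11; their raw sum = 2.
Each reversal replaces raw with 4 − raw, changing the total by 4 − 2·raw per item.
Total = 26 + 1·4 − 2·2 = 26 + 4 − 4 = 26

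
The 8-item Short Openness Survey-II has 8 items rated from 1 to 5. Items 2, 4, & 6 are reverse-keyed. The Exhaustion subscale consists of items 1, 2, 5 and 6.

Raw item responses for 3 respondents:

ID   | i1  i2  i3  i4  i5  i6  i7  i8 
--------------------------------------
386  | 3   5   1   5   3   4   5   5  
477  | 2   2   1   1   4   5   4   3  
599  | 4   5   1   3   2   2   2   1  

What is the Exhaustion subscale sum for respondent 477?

11

Respondent 477 raw: 2, 2, 1, 1, 4, 5, 4, 3.
Exhaustion items: 1, 2, 5, 6.
Reverse-coded (on a 1–5 scale, reversed = 6 − raw):
  item 1: 2
  item 2: 6 − 2 = 4
  item 5: 4
  item 6: 6 − 5 = 1
Sum = 2 + 4 + 4 + 1 = 11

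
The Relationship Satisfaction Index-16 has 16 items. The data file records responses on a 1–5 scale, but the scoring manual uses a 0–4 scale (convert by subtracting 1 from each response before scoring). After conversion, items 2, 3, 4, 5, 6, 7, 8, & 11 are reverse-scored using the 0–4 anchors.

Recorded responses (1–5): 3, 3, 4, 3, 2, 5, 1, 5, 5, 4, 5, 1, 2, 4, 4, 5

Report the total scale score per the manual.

Convert to 0–4: 2, 2, 3, 2, 1, 4, 0, 4, 4, 3, 4, 0, 1, 3, 3, 4
Reverse-coded (reversed = (0+4) − raw = 4 − raw):
  item 2: 4 − 2 = 2
  item 3: 4 − 3 = 1
  item 4: 4 − 2 = 2
  item 5: 4 − 1 = 3
  item 6: 4 − 4 = 0
  item 7: 4 − 0 = 4
  item 8: 4 − 4 = 0
  item 11: 4 − 4 = 0
Scored: 2, 2, 1, 2, 3, 0, 4, 0, 4, 3, 0, 0, 1, 3, 3, 4
Total = 32

32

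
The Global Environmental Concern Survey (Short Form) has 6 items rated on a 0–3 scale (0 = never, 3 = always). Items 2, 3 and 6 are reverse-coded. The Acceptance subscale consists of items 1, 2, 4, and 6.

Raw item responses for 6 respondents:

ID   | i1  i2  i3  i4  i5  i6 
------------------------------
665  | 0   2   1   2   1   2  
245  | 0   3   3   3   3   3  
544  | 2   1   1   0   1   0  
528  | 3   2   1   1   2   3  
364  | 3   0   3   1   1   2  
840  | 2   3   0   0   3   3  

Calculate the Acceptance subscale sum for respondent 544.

7

Respondent 544 raw: 2, 1, 1, 0, 1, 0.
Acceptance items: 1, 2, 4, 6.
Reverse-coded (reverse-coded value = 3 − response):
  item 1: 2
  item 2: 3 − 1 = 2
  item 4: 0
  item 6: 3 − 0 = 3
Sum = 2 + 2 + 0 + 3 = 7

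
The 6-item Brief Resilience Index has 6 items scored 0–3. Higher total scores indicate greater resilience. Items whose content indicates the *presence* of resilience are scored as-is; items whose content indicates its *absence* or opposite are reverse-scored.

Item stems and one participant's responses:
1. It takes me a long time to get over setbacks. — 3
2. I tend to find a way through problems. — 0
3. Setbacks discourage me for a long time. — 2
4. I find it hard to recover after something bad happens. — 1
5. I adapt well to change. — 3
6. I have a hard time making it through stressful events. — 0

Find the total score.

9

Items 1, 3, 4, 6 describe the absence/opposite of resilience → reverse-score.
on a 0–3 scale, reversed = 3 − raw.
  item 1: 3 − 3 = 0
  item 2: 0
  item 3: 3 − 2 = 1
  item 4: 3 − 1 = 2
  item 5: 3
  item 6: 3 − 0 = 3
Total = 0 + 0 + 1 + 2 + 3 + 3 = 9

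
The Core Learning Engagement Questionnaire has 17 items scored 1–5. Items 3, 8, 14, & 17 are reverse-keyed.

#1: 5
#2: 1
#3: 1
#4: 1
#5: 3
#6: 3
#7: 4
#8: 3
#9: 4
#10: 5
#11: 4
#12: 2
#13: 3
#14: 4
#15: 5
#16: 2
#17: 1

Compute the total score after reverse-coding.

Raw sum = 51. Reverse-keyed items: 3, 8, 14, 17; their raw sum = 9.
Each reversal replaces raw with 6 − raw, changing the total by 6 − 2·raw per item.
Total = 51 + 4·6 − 2·9 = 51 + 24 − 18 = 57

57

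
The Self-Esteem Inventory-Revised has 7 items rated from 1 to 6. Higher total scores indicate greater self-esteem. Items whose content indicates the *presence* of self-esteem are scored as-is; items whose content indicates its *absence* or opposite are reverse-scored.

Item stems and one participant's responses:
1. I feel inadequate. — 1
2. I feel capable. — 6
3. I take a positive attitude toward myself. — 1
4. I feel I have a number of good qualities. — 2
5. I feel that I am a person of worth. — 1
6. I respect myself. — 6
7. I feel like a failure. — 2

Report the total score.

27

Items 1, 7 describe the absence/opposite of self-esteem → reverse-score.
reverse-coded value = 7 − response.
  item 1: 7 − 1 = 6
  item 2: 6
  item 3: 1
  item 4: 2
  item 5: 1
  item 6: 6
  item 7: 7 − 2 = 5
Total = 6 + 6 + 1 + 2 + 1 + 6 + 5 = 27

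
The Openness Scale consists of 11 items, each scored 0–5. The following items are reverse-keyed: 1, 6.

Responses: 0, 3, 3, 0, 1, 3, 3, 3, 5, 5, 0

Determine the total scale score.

Raw sum = 26. Reverse-keyed items: 1, 6; their raw sum = 3.
Each reversal replaces raw with 5 − raw, changing the total by 5 − 2·raw per item.
Total = 26 + 2·5 − 2·3 = 26 + 10 − 6 = 30

30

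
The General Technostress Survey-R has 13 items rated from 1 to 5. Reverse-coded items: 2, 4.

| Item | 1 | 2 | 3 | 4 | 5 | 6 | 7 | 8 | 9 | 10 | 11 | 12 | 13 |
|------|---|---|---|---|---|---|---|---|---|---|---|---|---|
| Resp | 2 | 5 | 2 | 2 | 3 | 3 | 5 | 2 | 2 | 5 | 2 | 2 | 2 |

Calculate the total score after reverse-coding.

Reversing items 2 and 4 with 6 − raw:
Total = 2 + (6−5) + 2 + (6−2) + 3 + 3 + 5 + 2 + 2 + 5 + 2 + 2 + 2
      = 2 + 1 + 2 + 4 + 3 + 3 + 5 + 2 + 2 + 5 + 2 + 2 + 2 = 35

35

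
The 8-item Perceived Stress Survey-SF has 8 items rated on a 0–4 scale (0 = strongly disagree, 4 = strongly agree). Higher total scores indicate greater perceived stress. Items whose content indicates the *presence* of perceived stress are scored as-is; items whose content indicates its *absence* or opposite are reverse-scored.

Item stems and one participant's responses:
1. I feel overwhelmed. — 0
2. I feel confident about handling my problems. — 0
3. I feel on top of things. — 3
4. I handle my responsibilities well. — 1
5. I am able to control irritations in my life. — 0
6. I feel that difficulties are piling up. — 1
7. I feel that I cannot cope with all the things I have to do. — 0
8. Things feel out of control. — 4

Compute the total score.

Items 2, 3, 4, 5 describe the absence/opposite of perceived stress → reverse-score.
reverse-coded value = 4 − response.
  item 1: 0
  item 2: 4 − 0 = 4
  item 3: 4 − 3 = 1
  item 4: 4 − 1 = 3
  item 5: 4 − 0 = 4
  item 6: 1
  item 7: 0
  item 8: 4
Total = 0 + 4 + 1 + 3 + 4 + 1 + 0 + 4 = 17

17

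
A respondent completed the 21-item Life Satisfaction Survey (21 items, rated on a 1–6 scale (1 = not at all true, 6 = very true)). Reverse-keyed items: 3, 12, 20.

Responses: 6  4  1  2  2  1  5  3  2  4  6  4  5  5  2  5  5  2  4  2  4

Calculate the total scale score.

81

Reverse-keyed items use 7 − raw:
  item 3: 7 − 1 = 6
  item 12: 7 − 4 = 3
  item 20: 7 − 2 = 5
Scored items: 6, 4, 6, 2, 2, 1, 5, 3, 2, 4, 6, 3, 5, 5, 2, 5, 5, 2, 4, 5, 4
Total = 6 + 4 + 6 + 2 + 2 + 1 + 5 + 3 + 2 + 4 + 6 + 3 + 5 + 5 + 2 + 5 + 5 + 2 + 4 + 5 + 4 = 81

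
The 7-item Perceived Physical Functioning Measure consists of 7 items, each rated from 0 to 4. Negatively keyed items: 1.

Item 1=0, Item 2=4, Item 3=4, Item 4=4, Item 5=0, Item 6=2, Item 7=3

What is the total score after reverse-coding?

Reverse-coded items (on a 0–4 scale, reversed = 4 − raw):
  item 1: 4 − 0 = 4
After reverse-coding: 4, 4, 4, 4, 0, 2, 3
Total = 4 + 4 + 4 + 4 + 0 + 2 + 3 = 21

21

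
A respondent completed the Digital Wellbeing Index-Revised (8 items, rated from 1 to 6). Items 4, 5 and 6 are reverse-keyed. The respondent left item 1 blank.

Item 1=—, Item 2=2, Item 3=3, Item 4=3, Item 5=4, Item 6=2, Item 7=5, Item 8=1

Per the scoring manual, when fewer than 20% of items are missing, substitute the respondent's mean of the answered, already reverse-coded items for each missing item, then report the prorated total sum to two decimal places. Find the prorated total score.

26.29

Reverse-coded (on a 1–6 scale, reversed = 7 − raw):
  item 4: 7 − 3 = 4
  item 5: 7 − 4 = 3
  item 6: 7 − 2 = 5
Completed scored items (7 of 8): 2, 3, 4, 3, 5, 5, 1; sum = 23.
Person mean = 23 / 7 ≈ 3.2857
Prorated total = (23 / 7) × 8 = 26.29 (to 2 dp)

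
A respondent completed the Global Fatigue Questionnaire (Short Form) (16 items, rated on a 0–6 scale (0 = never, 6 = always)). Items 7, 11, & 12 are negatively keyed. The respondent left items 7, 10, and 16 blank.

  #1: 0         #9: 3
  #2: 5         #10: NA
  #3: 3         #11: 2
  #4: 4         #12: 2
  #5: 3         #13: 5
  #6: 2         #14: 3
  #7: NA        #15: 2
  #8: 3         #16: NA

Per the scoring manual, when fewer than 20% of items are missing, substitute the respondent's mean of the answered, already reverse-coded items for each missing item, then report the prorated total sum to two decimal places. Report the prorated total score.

Reverse-coded (on a 0–6 scale, reversed = 6 − raw):
  item 11: 6 − 2 = 4
  item 12: 6 − 2 = 4
Completed scored items (13 of 16): 0, 5, 3, 4, 3, 2, 3, 3, 4, 4, 5, 3, 2; sum = 41.
Person mean = 41 / 13 ≈ 3.1538
Prorated total = (41 / 13) × 16 = 50.46 (to 2 dp)

50.46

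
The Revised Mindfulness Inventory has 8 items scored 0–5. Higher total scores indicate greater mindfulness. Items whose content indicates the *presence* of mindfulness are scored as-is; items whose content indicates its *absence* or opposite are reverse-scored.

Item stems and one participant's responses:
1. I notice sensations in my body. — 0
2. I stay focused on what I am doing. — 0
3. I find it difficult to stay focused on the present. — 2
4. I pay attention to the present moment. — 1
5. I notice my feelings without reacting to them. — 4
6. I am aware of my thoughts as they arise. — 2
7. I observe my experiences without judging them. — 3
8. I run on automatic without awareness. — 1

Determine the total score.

17

Items 3, 8 describe the absence/opposite of mindfulness → reverse-score.
reversed = (0+5) − raw = 5 − raw.
  item 1: 0
  item 2: 0
  item 3: 5 − 2 = 3
  item 4: 1
  item 5: 4
  item 6: 2
  item 7: 3
  item 8: 5 − 1 = 4
Total = 0 + 0 + 3 + 1 + 4 + 2 + 3 + 4 = 17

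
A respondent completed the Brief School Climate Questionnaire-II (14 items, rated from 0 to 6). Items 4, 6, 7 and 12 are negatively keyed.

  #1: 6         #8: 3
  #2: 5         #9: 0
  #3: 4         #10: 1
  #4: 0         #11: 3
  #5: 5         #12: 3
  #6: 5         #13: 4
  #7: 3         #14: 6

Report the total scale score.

Apply reverse scoring (on a 0–6 scale, reversed = 6 − raw):
  item 4: 6 − 0 = 6
  item 6: 6 − 5 = 1
  item 7: 6 − 3 = 3
  item 12: 6 − 3 = 3
Scored items: 6, 5, 4, 6, 5, 1, 3, 3, 0, 1, 3, 3, 4, 6
Total = 6 + 5 + 4 + 6 + 5 + 1 + 3 + 3 + 0 + 1 + 3 + 3 + 4 + 6 = 50

50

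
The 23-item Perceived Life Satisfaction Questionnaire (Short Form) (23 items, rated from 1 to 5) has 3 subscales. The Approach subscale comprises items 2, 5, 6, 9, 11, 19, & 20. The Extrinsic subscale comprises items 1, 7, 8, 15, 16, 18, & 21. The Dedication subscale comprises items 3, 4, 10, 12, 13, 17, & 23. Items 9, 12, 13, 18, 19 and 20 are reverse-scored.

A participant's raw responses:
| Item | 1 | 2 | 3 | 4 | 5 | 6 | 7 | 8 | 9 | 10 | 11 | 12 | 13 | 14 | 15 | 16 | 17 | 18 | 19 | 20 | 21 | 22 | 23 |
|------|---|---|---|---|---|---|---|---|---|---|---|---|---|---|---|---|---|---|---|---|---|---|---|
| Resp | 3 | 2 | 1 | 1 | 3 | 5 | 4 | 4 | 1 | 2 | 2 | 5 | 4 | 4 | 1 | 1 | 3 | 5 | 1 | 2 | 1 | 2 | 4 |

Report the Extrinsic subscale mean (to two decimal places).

2.14

Extrinsic items: 1, 7, 8, 15, 16, 18, 21.
Of these, item 18 is reverse-scored; reversed = (1+5) − raw = 6 − raw.
  item 1: 3
  item 7: 4
  item 8: 4
  item 15: 1
  item 16: 1
  item 18: 6 − 5 = 1
  item 21: 1
Sum = 3 + 4 + 4 + 1 + 1 + 1 + 1 = 15
Mean = 15 / 7 = 2.14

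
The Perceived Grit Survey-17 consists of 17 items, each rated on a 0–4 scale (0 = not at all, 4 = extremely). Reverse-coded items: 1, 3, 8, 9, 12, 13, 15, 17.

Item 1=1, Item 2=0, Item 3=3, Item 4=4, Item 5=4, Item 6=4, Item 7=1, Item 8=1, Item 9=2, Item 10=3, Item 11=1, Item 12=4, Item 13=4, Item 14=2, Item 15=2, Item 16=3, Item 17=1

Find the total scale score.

36

Reverse-coded items (reverse-coded value = 4 − response):
  item 1: 4 − 1 = 3
  item 3: 4 − 3 = 1
  item 8: 4 − 1 = 3
  item 9: 4 − 2 = 2
  item 12: 4 − 4 = 0
  item 13: 4 − 4 = 0
  item 15: 4 − 2 = 2
  item 17: 4 − 1 = 3
Scored items: 3, 0, 1, 4, 4, 4, 1, 3, 2, 3, 1, 0, 0, 2, 2, 3, 3
Total = 3 + 0 + 1 + 4 + 4 + 4 + 1 + 3 + 2 + 3 + 1 + 0 + 0 + 2 + 2 + 3 + 3 = 36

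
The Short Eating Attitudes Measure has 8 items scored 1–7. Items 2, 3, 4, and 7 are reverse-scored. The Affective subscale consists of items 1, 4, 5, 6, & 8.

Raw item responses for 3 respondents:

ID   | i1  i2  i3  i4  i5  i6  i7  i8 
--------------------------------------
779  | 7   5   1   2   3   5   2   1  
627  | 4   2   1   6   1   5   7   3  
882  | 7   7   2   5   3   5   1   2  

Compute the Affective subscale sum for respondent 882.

Respondent 882 raw: 7, 7, 2, 5, 3, 5, 1, 2.
Affective items: 1, 4, 5, 6, 8.
Reverse-coded (reversed = (1+7) − raw = 8 − raw):
  item 1: 7
  item 4: 8 − 5 = 3
  item 5: 3
  item 6: 5
  item 8: 2
Sum = 7 + 3 + 3 + 5 + 2 = 20

20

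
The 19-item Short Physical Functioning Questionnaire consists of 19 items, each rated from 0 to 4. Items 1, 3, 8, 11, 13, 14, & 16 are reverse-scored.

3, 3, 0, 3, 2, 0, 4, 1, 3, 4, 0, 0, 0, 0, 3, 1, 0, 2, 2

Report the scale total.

Raw sum = 31. Reverse-scored items: 1, 3, 8, 11, 13, 14, 16; their raw sum = 5.
Each reversal replaces raw with 4 − raw, changing the total by 4 − 2·raw per item.
Total = 31 + 7·4 − 2·5 = 31 + 28 − 10 = 49

49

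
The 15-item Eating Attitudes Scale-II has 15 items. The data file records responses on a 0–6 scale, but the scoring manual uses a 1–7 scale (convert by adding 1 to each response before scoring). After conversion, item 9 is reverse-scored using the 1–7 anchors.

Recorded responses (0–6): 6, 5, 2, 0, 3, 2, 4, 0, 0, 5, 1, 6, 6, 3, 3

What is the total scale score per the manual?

67

Convert to 1–7: 7, 6, 3, 1, 4, 3, 5, 1, 1, 6, 2, 7, 7, 4, 4
Reverse-coded (on a 1–7 scale, reversed = 8 − raw):
  item 9: 8 − 1 = 7
Scored: 7, 6, 3, 1, 4, 3, 5, 1, 7, 6, 2, 7, 7, 4, 4
Total = 67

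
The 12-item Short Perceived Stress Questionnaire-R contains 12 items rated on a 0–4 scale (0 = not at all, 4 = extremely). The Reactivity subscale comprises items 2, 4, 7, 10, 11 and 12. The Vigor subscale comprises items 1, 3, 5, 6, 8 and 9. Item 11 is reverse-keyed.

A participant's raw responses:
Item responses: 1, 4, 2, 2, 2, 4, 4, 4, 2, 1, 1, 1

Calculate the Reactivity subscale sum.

Reactivity items: 2, 4, 7, 10, 11, 12.
Of these, item 11 is reverse-keyed; reversed = (0+4) − raw = 4 − raw.
  item 2: 4
  item 4: 2
  item 7: 4
  item 10: 1
  item 11: 4 − 1 = 3
  item 12: 1
Sum = 4 + 2 + 4 + 1 + 3 + 1 = 15

15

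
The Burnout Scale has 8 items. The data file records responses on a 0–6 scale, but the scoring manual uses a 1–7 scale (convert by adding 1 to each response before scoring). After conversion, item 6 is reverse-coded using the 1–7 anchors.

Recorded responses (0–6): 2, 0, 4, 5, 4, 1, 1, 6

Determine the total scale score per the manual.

Convert to 1–7: 3, 1, 5, 6, 5, 2, 2, 7
Reverse-coded (reversed = (1+7) − raw = 8 − raw):
  item 6: 8 − 2 = 6
Scored: 3, 1, 5, 6, 5, 6, 2, 7
Total = 35

35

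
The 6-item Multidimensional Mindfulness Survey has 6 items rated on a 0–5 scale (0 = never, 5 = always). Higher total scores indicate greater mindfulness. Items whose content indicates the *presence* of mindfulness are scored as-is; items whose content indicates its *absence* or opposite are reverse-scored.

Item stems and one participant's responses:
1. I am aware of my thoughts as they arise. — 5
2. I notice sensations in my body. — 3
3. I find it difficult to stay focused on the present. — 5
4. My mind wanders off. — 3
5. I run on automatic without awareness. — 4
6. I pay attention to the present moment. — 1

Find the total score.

12

Items 3, 4, 5 describe the absence/opposite of mindfulness → reverse-score.
reverse-coded value = 5 − response.
  item 1: 5
  item 2: 3
  item 3: 5 − 5 = 0
  item 4: 5 − 3 = 2
  item 5: 5 − 4 = 1
  item 6: 1
Total = 5 + 3 + 0 + 2 + 1 + 1 = 12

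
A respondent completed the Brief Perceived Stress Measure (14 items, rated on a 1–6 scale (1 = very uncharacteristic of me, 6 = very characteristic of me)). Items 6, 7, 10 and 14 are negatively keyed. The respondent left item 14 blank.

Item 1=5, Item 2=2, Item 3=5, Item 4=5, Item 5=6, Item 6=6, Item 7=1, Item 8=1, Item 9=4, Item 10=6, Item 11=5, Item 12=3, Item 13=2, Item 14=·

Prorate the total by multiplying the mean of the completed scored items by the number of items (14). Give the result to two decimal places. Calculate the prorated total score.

Reverse-coded (reversed = (1+6) − raw = 7 − raw):
  item 6: 7 − 6 = 1
  item 7: 7 − 1 = 6
  item 10: 7 − 6 = 1
Completed scored items (13 of 14): 5, 2, 5, 5, 6, 1, 6, 1, 4, 1, 5, 3, 2; sum = 46.
Person mean = 46 / 13 ≈ 3.5385
Prorated total = (46 / 13) × 14 = 49.54 (to 2 dp)

49.54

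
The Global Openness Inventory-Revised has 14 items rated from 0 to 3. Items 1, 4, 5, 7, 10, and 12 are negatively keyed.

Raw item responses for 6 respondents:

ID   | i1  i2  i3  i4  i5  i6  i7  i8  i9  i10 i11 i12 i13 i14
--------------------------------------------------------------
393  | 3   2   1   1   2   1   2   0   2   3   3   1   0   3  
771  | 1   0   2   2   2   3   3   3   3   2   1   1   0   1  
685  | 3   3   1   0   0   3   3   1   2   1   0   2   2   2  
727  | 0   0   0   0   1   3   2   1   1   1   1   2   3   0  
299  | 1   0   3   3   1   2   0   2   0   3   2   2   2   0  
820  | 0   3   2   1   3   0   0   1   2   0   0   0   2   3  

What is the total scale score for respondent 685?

Respondent 685 raw: 3, 3, 1, 0, 0, 3, 3, 1, 2, 1, 0, 2, 2, 2.
Reverse-coded (reversed = (0+3) − raw = 3 − raw):
  item 1: 3 − 3 = 0
  item 2: 3
  item 3: 1
  item 4: 3 − 0 = 3
  item 5: 3 − 0 = 3
  item 6: 3
  item 7: 3 − 3 = 0
  item 8: 1
  item 9: 2
  item 10: 3 − 1 = 2
  item 11: 0
  item 12: 3 − 2 = 1
  item 13: 2
  item 14: 2
Sum = 0 + 3 + 1 + 3 + 3 + 3 + 0 + 1 + 2 + 2 + 0 + 1 + 2 + 2 = 23

23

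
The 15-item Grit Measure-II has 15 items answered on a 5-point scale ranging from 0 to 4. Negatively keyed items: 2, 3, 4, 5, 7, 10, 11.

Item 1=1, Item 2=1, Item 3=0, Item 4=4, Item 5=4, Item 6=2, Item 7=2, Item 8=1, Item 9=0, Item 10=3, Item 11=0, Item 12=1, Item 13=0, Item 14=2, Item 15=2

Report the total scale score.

Negatively keyed items use 4 − raw:
  item 2: 4 − 1 = 3
  item 3: 4 − 0 = 4
  item 4: 4 − 4 = 0
  item 5: 4 − 4 = 0
  item 7: 4 − 2 = 2
  item 10: 4 − 3 = 1
  item 11: 4 − 0 = 4
After reverse-coding: 1, 3, 4, 0, 0, 2, 2, 1, 0, 1, 4, 1, 0, 2, 2
Total = 1 + 3 + 4 + 0 + 0 + 2 + 2 + 1 + 0 + 1 + 4 + 1 + 0 + 2 + 2 = 23

23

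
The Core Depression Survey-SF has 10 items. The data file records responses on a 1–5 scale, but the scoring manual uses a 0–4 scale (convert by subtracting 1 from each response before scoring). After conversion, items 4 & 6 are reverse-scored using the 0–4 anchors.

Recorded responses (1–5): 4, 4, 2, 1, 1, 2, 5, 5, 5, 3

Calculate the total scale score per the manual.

28

Convert to 0–4: 3, 3, 1, 0, 0, 1, 4, 4, 4, 2
Reverse-coded (on a 0–4 scale, reversed = 4 − raw):
  item 4: 4 − 0 = 4
  item 6: 4 − 1 = 3
Scored: 3, 3, 1, 4, 0, 3, 4, 4, 4, 2
Total = 28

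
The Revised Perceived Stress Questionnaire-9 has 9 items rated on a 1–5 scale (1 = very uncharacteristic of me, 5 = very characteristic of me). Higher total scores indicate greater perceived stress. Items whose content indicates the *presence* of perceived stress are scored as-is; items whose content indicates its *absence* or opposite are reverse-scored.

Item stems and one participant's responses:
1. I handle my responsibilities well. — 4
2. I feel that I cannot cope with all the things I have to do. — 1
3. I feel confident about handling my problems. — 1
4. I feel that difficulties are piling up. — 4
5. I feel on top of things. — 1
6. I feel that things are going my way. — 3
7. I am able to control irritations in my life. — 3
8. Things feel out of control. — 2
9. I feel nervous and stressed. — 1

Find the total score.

Items 1, 3, 5, 6, 7 describe the absence/opposite of perceived stress → reverse-score.
reversed = (1+5) − raw = 6 − raw.
  item 1: 6 − 4 = 2
  item 2: 1
  item 3: 6 − 1 = 5
  item 4: 4
  item 5: 6 − 1 = 5
  item 6: 6 − 3 = 3
  item 7: 6 − 3 = 3
  item 8: 2
  item 9: 1
Total = 2 + 1 + 5 + 4 + 5 + 3 + 3 + 2 + 1 = 26

26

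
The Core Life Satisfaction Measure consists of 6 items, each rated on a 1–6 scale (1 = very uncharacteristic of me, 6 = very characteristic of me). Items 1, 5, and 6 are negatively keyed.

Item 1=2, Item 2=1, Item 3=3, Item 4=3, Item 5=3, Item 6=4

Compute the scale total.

Raw sum = 16. Negatively keyed items: 1, 5, 6; their raw sum = 9.
Each reversal replaces raw with 7 − raw, changing the total by 7 − 2·raw per item.
Total = 16 + 3·7 − 2·9 = 16 + 21 − 18 = 19

19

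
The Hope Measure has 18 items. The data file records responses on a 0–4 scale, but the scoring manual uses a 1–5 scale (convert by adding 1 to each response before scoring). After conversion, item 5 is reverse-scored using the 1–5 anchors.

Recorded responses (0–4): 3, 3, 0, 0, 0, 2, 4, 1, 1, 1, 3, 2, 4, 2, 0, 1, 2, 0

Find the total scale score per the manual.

Convert to 1–5: 4, 4, 1, 1, 1, 3, 5, 2, 2, 2, 4, 3, 5, 3, 1, 2, 3, 1
Reverse-coded (on a 1–5 scale, reversed = 6 − raw):
  item 5: 6 − 1 = 5
Scored: 4, 4, 1, 1, 5, 3, 5, 2, 2, 2, 4, 3, 5, 3, 1, 2, 3, 1
Total = 51

51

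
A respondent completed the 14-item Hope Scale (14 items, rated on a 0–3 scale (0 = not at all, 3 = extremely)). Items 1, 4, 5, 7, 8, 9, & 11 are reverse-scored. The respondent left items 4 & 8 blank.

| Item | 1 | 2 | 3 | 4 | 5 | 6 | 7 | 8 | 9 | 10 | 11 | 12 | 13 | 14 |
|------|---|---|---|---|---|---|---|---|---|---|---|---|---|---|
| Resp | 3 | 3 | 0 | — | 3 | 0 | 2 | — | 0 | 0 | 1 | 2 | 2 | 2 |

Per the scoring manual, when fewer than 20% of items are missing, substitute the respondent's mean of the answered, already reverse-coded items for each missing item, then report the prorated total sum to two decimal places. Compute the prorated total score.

17.50

Reverse-coded (reversed = (0+3) − raw = 3 − raw):
  item 1: 3 − 3 = 0
  item 5: 3 − 3 = 0
  item 7: 3 − 2 = 1
  item 9: 3 − 0 = 3
  item 11: 3 − 1 = 2
Completed scored items (12 of 14): 0, 3, 0, 0, 0, 1, 3, 0, 2, 2, 2, 2; sum = 15.
Person mean = 15 / 12 ≈ 1.2500
Prorated total = (15 / 12) × 14 = 17.50 (to 2 dp)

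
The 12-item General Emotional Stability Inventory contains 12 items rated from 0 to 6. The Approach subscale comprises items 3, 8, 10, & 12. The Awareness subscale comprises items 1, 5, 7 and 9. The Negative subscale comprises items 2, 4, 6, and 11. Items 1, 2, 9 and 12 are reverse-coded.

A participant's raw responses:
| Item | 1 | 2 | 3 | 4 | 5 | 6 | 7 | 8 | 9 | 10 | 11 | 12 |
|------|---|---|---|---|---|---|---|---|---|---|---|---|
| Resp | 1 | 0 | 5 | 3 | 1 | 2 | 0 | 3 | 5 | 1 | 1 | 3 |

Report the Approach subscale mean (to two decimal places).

Approach items: 3, 8, 10, 12.
Of these, item 12 is reverse-coded; reverse-coded value = 6 − response.
  item 3: 5
  item 8: 3
  item 10: 1
  item 12: 6 − 3 = 3
Sum = 5 + 3 + 1 + 3 = 12
Mean = 12 / 4 = 3.00

3.00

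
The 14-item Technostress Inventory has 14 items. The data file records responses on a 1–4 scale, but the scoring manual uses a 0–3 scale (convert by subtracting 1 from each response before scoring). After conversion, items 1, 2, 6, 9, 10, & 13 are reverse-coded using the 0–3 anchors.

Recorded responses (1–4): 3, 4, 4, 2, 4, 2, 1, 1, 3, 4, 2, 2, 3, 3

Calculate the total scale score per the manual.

16

Convert to 0–3: 2, 3, 3, 1, 3, 1, 0, 0, 2, 3, 1, 1, 2, 2
Reverse-coded (reverse-coded value = 3 − response):
  item 1: 3 − 2 = 1
  item 2: 3 − 3 = 0
  item 6: 3 − 1 = 2
  item 9: 3 − 2 = 1
  item 10: 3 − 3 = 0
  item 13: 3 − 2 = 1
Scored: 1, 0, 3, 1, 3, 2, 0, 0, 1, 0, 1, 1, 1, 2
Total = 16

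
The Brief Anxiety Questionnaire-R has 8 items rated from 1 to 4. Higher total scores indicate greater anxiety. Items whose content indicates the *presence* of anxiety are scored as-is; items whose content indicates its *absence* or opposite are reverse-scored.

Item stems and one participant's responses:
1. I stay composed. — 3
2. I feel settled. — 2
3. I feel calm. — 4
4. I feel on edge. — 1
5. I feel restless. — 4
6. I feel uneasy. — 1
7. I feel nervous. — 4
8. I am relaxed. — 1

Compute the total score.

Items 1, 2, 3, 8 describe the absence/opposite of anxiety → reverse-score.
reverse-coded value = 5 − response.
  item 1: 5 − 3 = 2
  item 2: 5 − 2 = 3
  item 3: 5 − 4 = 1
  item 4: 1
  item 5: 4
  item 6: 1
  item 7: 4
  item 8: 5 − 1 = 4
Total = 2 + 3 + 1 + 1 + 4 + 1 + 4 + 4 = 20

20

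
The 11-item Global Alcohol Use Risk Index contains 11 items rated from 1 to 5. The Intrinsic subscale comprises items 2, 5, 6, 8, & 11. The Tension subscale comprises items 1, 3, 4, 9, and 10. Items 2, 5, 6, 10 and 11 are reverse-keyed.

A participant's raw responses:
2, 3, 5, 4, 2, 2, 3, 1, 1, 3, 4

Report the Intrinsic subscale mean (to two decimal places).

2.80

Intrinsic items: 2, 5, 6, 8, 11.
Of these, items 2, 5, 6, & 11 are reverse-keyed; reverse-coded value = 6 − response.
  item 2: 6 − 3 = 3
  item 5: 6 − 2 = 4
  item 6: 6 − 2 = 4
  item 8: 1
  item 11: 6 − 4 = 2
Sum = 3 + 4 + 4 + 1 + 2 = 14
Mean = 14 / 5 = 2.80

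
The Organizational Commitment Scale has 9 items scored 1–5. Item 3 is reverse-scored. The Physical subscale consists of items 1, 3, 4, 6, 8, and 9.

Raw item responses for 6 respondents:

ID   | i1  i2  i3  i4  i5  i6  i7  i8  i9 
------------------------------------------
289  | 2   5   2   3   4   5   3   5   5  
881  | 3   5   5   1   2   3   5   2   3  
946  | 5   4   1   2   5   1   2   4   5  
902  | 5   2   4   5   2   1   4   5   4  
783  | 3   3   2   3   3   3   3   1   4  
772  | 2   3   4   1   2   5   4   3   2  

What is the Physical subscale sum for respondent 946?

Respondent 946 raw: 5, 4, 1, 2, 5, 1, 2, 4, 5.
Physical items: 1, 3, 4, 6, 8, 9.
Reverse-coded (reversed = (1+5) − raw = 6 − raw):
  item 1: 5
  item 3: 6 − 1 = 5
  item 4: 2
  item 6: 1
  item 8: 4
  item 9: 5
Sum = 5 + 5 + 2 + 1 + 4 + 5 = 22

22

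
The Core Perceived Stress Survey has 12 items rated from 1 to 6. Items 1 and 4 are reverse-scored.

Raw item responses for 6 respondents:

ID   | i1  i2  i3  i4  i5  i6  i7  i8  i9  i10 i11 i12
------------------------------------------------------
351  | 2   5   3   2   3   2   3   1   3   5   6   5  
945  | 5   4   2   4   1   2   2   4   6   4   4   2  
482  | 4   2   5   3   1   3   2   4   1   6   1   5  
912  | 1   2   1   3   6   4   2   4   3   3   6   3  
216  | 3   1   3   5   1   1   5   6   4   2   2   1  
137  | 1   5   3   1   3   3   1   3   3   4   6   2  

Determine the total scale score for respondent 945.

Respondent 945 raw: 5, 4, 2, 4, 1, 2, 2, 4, 6, 4, 4, 2.
Reverse-coded (reversed = (1+6) − raw = 7 − raw):
  item 1: 7 − 5 = 2
  item 2: 4
  item 3: 2
  item 4: 7 − 4 = 3
  item 5: 1
  item 6: 2
  item 7: 2
  item 8: 4
  item 9: 6
  item 10: 4
  item 11: 4
  item 12: 2
Sum = 2 + 4 + 2 + 3 + 1 + 2 + 2 + 4 + 6 + 4 + 4 + 2 = 36

36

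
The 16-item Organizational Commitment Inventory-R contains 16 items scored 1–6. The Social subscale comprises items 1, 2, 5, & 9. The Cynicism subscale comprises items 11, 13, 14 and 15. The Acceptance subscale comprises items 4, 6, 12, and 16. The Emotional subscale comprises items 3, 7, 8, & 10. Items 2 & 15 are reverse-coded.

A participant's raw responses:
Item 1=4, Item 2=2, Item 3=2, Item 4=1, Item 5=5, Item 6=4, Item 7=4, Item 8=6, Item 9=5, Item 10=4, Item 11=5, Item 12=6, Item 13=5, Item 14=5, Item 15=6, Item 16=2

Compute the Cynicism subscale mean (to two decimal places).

4.00

Cynicism items: 11, 13, 14, 15.
Of these, item 15 is reverse-coded; reversed = (1+6) − raw = 7 − raw.
  item 11: 5
  item 13: 5
  item 14: 5
  item 15: 7 − 6 = 1
Sum = 5 + 5 + 5 + 1 = 16
Mean = 16 / 4 = 4.00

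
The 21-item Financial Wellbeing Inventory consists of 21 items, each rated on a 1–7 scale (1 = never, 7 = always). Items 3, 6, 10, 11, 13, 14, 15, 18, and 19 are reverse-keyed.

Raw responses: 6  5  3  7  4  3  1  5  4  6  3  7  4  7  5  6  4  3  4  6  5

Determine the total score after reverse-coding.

94

Reverse-keyed items use 8 − raw:
  item 3: 8 − 3 = 5
  item 6: 8 − 3 = 5
  item 10: 8 − 6 = 2
  item 11: 8 − 3 = 5
  item 13: 8 − 4 = 4
  item 14: 8 − 7 = 1
  item 15: 8 − 5 = 3
  item 18: 8 − 3 = 5
  item 19: 8 − 4 = 4
Scored responses: 6, 5, 5, 7, 4, 5, 1, 5, 4, 2, 5, 7, 4, 1, 3, 6, 4, 5, 4, 6, 5
Total = 6 + 5 + 5 + 7 + 4 + 5 + 1 + 5 + 4 + 2 + 5 + 7 + 4 + 1 + 3 + 6 + 4 + 5 + 4 + 6 + 5 = 94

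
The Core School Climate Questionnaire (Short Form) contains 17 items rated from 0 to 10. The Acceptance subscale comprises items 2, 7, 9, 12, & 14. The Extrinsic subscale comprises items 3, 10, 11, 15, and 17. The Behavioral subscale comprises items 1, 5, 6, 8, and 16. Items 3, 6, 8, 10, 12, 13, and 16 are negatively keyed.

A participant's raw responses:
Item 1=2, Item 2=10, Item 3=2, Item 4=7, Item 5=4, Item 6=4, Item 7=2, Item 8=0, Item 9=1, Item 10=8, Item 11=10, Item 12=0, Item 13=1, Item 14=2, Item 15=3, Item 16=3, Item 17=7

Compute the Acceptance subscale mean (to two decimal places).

5.00

Acceptance items: 2, 7, 9, 12, 14.
Of these, item 12 is negatively keyed; on a 0–10 scale, reversed = 10 − raw.
  item 2: 10
  item 7: 2
  item 9: 1
  item 12: 10 − 0 = 10
  item 14: 2
Sum = 10 + 2 + 1 + 10 + 2 = 25
Mean = 25 / 5 = 5.00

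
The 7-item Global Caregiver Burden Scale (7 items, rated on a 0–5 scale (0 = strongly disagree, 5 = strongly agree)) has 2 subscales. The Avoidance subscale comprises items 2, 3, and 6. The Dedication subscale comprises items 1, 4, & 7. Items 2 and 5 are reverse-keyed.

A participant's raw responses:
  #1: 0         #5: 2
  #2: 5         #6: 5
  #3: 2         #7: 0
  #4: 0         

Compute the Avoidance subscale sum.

7

Avoidance items: 2, 3, 6.
Of these, item 2 is reverse-keyed; reversed = (0+5) − raw = 5 − raw.
  item 2: 5 − 5 = 0
  item 3: 2
  item 6: 5
Sum = 0 + 2 + 5 = 7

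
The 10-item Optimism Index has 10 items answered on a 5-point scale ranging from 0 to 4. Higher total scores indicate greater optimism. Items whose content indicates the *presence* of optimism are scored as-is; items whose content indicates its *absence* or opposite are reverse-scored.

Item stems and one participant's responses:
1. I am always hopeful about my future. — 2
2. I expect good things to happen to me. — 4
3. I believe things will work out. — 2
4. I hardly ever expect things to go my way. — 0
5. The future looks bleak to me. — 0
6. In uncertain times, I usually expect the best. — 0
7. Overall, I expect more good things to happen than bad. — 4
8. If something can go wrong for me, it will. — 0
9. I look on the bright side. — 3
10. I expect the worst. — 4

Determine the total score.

27

Items 4, 5, 8, 10 describe the absence/opposite of optimism → reverse-score.
reverse-coded value = 4 − response.
  item 1: 2
  item 2: 4
  item 3: 2
  item 4: 4 − 0 = 4
  item 5: 4 − 0 = 4
  item 6: 0
  item 7: 4
  item 8: 4 − 0 = 4
  item 9: 3
  item 10: 4 − 4 = 0
Total = 2 + 4 + 2 + 4 + 4 + 0 + 4 + 4 + 3 + 0 = 27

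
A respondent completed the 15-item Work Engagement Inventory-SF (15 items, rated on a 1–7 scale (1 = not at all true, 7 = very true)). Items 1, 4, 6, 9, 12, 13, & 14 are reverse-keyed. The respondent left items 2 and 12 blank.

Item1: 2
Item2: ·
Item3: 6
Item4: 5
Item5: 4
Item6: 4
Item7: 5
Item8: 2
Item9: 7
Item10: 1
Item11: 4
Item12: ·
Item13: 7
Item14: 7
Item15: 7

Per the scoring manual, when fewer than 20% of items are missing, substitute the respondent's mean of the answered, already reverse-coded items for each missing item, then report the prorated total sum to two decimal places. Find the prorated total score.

51.92

Reverse-coded (reverse-coded value = 8 − response):
  item 1: 8 − 2 = 6
  item 4: 8 − 5 = 3
  item 6: 8 − 4 = 4
  item 9: 8 − 7 = 1
  item 13: 8 − 7 = 1
  item 14: 8 − 7 = 1
Completed scored items (13 of 15): 6, 6, 3, 4, 4, 5, 2, 1, 1, 4, 1, 1, 7; sum = 45.
Person mean = 45 / 13 ≈ 3.4615
Prorated total = (45 / 13) × 15 = 51.92 (to 2 dp)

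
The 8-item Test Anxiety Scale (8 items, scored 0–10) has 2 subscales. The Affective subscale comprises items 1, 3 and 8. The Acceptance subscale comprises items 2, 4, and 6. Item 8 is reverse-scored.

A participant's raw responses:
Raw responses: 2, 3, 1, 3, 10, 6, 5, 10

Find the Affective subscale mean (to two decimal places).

1.00

Affective items: 1, 3, 8.
Of these, item 8 is reverse-scored; on a 0–10 scale, reversed = 10 − raw.
  item 1: 2
  item 3: 1
  item 8: 10 − 10 = 0
Sum = 2 + 1 + 0 = 3
Mean = 3 / 3 = 1.00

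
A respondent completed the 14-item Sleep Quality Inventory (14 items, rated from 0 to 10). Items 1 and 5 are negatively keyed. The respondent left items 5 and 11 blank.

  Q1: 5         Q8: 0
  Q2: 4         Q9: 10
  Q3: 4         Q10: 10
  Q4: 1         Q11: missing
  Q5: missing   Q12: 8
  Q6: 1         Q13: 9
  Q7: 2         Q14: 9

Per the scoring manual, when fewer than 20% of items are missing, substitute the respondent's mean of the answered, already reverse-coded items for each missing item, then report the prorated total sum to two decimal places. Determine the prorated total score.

Reverse-coded (reversed = (0+10) − raw = 10 − raw):
  item 1: 10 − 5 = 5
Completed scored items (12 of 14): 5, 4, 4, 1, 1, 2, 0, 10, 10, 8, 9, 9; sum = 63.
Person mean = 63 / 12 ≈ 5.2500
Prorated total = (63 / 12) × 14 = 73.50 (to 2 dp)

73.50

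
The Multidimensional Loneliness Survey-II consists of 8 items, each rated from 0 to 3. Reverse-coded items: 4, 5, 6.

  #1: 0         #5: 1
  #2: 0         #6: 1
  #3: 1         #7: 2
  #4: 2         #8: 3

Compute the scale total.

11

Apply reverse scoring (reversed = (0+3) − raw = 3 − raw):
  item 4: 3 − 2 = 1
  item 5: 3 − 1 = 2
  item 6: 3 − 1 = 2
Scored items: 0, 0, 1, 1, 2, 2, 2, 3
Total = 0 + 0 + 1 + 1 + 2 + 2 + 2 + 3 = 11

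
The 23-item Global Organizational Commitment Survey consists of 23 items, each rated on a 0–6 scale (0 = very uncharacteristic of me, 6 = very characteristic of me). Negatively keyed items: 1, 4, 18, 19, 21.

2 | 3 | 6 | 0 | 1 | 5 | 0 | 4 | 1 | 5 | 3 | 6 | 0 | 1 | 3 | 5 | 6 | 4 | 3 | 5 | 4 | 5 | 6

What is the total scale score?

82

Apply reverse scoring (reverse-coded value = 6 − response):
  item 1: 6 − 2 = 4
  item 4: 6 − 0 = 6
  item 18: 6 − 4 = 2
  item 19: 6 − 3 = 3
  item 21: 6 − 4 = 2
Scored responses: 4, 3, 6, 6, 1, 5, 0, 4, 1, 5, 3, 6, 0, 1, 3, 5, 6, 2, 3, 5, 2, 5, 6
Total = 4 + 3 + 6 + 6 + 1 + 5 + 0 + 4 + 1 + 5 + 3 + 6 + 0 + 1 + 3 + 5 + 6 + 2 + 3 + 5 + 2 + 5 + 6 = 82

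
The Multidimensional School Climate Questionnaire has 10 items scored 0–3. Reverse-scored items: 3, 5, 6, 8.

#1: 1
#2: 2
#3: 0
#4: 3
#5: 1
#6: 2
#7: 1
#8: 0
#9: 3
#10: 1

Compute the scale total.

20

Reversing items 3, 5, 6, and 8 with 3 − raw:
Total = 1 + 2 + (3−0) + 3 + (3−1) + (3−2) + 1 + (3−0) + 3 + 1
      = 1 + 2 + 3 + 3 + 2 + 1 + 1 + 3 + 3 + 1 = 20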